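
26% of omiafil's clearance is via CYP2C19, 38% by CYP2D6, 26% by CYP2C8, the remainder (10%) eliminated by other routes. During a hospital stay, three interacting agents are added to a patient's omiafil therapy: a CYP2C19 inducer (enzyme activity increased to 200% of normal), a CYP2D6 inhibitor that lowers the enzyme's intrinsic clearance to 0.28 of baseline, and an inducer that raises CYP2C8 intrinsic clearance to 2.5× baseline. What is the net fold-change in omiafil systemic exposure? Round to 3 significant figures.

CYP2C19: 0.26 × 2 = 0.52
CYP2D6: 0.38 × 0.28 = 0.1064
CYP2C8: 0.26 × 2.5 = 0.65
Other: 0.1 (unchanged)
New clearance relative to baseline: 0.52 + 0.1064 + 0.65 + 0.1 = 1.3764.
Net systemic exposure ratio = 1 / 1.3764 = 0.727.

0.727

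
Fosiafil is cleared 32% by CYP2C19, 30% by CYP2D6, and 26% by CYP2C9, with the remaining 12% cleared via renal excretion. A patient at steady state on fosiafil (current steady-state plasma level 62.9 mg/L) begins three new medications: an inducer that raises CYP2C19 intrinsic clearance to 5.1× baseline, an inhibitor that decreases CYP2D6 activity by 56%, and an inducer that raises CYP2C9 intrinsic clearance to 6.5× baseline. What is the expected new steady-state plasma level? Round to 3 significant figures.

17.6 mg/L

The CYP2C19 pathway (32% of clearance) increases to 5.1× activity: 0.32 × 5.1 = 1.632.
The CYP2D6 pathway (30% of clearance) drops to 0.44× activity: 0.3 × 0.44 = 0.132.
The CYP2C9 pathway (26% of clearance) increases to 6.5× activity: 0.26 × 6.5 = 1.69.
Non-CYP routes (12%) are unchanged.
Relative clearance = 1.632 + 0.132 + 1.69 + 0.12 = 3.574.
Dividing the baseline by the relative clearance: 62.9 / 3.574 = 17.6 mg/L.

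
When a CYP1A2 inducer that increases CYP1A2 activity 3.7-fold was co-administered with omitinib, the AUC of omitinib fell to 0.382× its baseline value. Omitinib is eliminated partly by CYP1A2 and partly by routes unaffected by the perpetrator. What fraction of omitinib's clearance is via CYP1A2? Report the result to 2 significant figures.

0.60

Call the CYP1A2 fraction fm. After the interaction, CL_new/CL_old = fm × 3.7 + (1 − fm).
AUC ratio = 1 / (new CL fraction), so new CL fraction = 1 / 0.382 = 2.618.
fm × 3.7 + 1 − fm = 2.618  ⇒  fm × (3.7 − 1) = 1.618  ⇒  fm = 0.60.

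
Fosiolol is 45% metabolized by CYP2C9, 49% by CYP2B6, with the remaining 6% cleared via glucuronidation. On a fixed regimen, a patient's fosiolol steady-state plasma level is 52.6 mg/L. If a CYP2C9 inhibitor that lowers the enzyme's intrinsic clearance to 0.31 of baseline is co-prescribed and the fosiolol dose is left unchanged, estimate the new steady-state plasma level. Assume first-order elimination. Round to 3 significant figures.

76.3 mg/L

CYP2C9: 0.45 × 0.31 = 0.1395
CYP2B6: 0.49 (unchanged)
Other: 0.06 (unchanged)
New clearance relative to baseline: 0.1395 + 0.49 + 0.06 = 0.6895.
New steady-state plasma level = baseline ÷ relative clearance = 52.6 / 0.6895 = 76.3 mg/L.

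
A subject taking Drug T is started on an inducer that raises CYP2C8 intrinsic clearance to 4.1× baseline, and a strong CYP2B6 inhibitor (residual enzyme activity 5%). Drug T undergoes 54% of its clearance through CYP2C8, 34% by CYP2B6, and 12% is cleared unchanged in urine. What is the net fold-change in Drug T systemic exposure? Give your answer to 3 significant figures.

The CYP2C8 pathway (54% of clearance) is boosted to 4.1× activity: 0.54 × 4.1 = 2.214.
The CYP2B6 pathway (34% of clearance) drops to 0.05× activity: 0.34 × 0.05 = 0.017.
The remaining 12% of clearance is unaffected.
CL_new/CL_old = 2.214 + 0.017 + 0.12 = 2.351.
Systemic exposure ∝ 1/CL: fold-change = 1 / 2.351 = 0.425.

0.425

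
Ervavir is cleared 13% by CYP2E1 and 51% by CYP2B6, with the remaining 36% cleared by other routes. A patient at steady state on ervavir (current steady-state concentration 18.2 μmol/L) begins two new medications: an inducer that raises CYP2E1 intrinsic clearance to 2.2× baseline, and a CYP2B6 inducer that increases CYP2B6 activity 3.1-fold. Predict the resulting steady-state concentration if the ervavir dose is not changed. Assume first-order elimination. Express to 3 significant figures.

8.17 μmol/L

CYP2E1: 0.13 × 2.2 = 0.286
CYP2B6: 0.51 × 3.1 = 1.581
Other: 0.36 (unchanged)
CL_new/CL_old = 0.286 + 1.581 + 0.36 = 2.227.
Steady-state concentration ∝ 1/CL: new value = 18.2 / 2.227 = 8.17 μmol/L.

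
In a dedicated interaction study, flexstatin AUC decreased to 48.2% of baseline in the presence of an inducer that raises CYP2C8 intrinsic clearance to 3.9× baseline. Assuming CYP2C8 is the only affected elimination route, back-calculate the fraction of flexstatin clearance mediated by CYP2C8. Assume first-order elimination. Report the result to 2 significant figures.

0.37

Write x for the fraction cleared via CYP2C8. The observed AUC change means clearance rose to 1/0.482 = 2.075 of baseline.
Setting x·3.9 + (1 − x) = 2.075 and solving: x = (2.075 − 1)/(3.9 − 1) = 0.37.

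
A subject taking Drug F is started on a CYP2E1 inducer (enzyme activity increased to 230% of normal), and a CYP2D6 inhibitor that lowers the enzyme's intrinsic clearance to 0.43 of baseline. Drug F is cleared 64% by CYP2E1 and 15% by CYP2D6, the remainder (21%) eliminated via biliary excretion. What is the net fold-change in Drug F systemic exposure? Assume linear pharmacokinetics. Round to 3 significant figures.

The CYP2E1 pathway (64% of clearance) increases to 2.3× activity: 0.64 × 2.3 = 1.472.
The CYP2D6 pathway (15% of clearance) is reduced to 0.43× activity: 0.15 × 0.43 = 0.0645.
The remaining 21% of clearance is unaffected.
CL_new/CL_old = 1.472 + 0.0645 + 0.21 = 1.7465.
Because systemic exposure varies inversely with clearance, the combined effect is 1 / 1.7465 = 0.573.

0.573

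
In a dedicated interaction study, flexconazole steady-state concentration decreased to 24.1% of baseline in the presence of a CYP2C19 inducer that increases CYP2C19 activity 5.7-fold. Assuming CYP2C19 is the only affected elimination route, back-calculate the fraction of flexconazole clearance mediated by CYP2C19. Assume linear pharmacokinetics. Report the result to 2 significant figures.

CL'/CL = 1 / 0.241 = 4.149
5.7·fm + (1 − fm) = 4.149
fm = (4.149 − 1) / (5.7 − 1) = 0.67

0.67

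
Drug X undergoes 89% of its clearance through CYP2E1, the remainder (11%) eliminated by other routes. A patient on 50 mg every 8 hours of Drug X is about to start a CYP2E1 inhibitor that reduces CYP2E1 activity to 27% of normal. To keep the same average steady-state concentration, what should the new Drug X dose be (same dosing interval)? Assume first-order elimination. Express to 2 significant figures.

18 mg

The CYP2E1 pathway (89% of clearance) falls to 0.27× activity: 0.89 × 0.27 = 0.2403.
Non-CYP routes (11%) are unchanged.
New clearance relative to baseline: 0.2403 + 0.11 = 0.3503.
Exposure is unchanged when dose changes in proportion to clearance. New dose = 50 mg × 0.3503 = 18 mg.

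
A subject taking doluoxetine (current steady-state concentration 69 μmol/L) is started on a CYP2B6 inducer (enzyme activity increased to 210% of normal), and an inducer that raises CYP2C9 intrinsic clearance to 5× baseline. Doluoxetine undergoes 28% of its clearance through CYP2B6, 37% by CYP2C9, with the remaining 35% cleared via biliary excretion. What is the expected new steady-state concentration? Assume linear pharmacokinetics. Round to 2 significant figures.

25 μmol/L

CYP2B6: 0.28 × 2.1 = 0.588
CYP2C9: 0.37 × 5 = 1.85
Other: 0.35 (unchanged)
CL_new/CL_old = 0.588 + 1.85 + 0.35 = 2.788.
Steady-state concentration ∝ 1/CL: new value = 69 / 2.788 = 25 μmol/L.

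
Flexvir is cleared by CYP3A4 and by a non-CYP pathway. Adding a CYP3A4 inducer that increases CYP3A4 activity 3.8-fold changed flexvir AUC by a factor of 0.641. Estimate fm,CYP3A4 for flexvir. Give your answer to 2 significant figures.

CL'/CL = 1 / 0.641 = 1.56
3.8·fm + (1 − fm) = 1.56
fm = (1.56 − 1) / (3.8 − 1) = 0.20

0.20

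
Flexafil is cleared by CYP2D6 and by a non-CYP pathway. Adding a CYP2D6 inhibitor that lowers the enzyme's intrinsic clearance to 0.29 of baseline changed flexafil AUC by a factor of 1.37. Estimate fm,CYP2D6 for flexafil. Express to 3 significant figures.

0.380

Let x = fm,CYP2D6. Because AUC ∝ 1/CL, relative clearance fell to 1/1.37 = 0.7299.
Only the CYP2D6 route changed, so 0.7299 = x·0.29 + (1 − x), giving x = 0.380.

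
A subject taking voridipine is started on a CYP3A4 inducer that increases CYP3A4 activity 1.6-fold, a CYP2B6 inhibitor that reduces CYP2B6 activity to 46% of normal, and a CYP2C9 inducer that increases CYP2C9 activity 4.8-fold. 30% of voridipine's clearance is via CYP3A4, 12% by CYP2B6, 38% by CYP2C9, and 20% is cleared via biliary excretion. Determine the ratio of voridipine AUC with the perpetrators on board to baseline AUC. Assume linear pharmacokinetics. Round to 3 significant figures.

0.391

The CYP3A4 pathway (30% of clearance) is boosted to 1.6× activity: 0.3 × 1.6 = 0.48.
The CYP2B6 pathway (12% of clearance) is reduced to 0.46× activity: 0.12 × 0.46 = 0.0552.
The CYP2C9 pathway (38% of clearance) is boosted to 4.8× activity: 0.38 × 4.8 = 1.824.
Non-CYP routes (20%) are unchanged.
Relative clearance = 0.48 + 0.0552 + 1.824 + 0.2 = 2.5592.
Net AUC ratio = 1 / 2.5592 = 0.391.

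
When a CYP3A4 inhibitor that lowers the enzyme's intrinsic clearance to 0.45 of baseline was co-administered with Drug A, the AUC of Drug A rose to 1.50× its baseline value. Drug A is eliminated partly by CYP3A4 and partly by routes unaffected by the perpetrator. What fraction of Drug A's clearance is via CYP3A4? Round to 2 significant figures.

0.61

CL'/CL = 1 / 1.50 = 0.6667
0.45·fm + (1 − fm) = 0.6667
fm = (0.6667 − 1) / (0.45 − 1) = 0.61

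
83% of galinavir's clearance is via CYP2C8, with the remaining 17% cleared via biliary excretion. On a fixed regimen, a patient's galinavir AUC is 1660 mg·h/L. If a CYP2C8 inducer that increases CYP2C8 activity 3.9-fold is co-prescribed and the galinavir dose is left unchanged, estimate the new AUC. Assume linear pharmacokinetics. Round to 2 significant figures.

4.9 × 10² mg·h/L

The CYP2C8 pathway (83% of clearance) increases to 3.9× activity: 0.83 × 3.9 = 3.237.
The remaining 17% of clearance is unaffected.
CL_new/CL_old = 3.237 + 0.17 = 3.407.
AUC ∝ 1/CL, so new value = 1660 / 3.407 = 4.9 × 10² mg·h/L.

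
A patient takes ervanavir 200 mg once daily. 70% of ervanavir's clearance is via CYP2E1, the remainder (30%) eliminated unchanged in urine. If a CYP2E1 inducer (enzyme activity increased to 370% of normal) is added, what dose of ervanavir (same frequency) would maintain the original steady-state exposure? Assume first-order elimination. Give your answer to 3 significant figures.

The CYP2E1 pathway (70% of clearance) increases to 3.7× activity: 0.7 × 3.7 = 2.59.
Non-CYP routes (30%) are unchanged.
New clearance relative to baseline: 2.59 + 0.3 = 2.89.
To maintain the same steady-state level, dose must scale with clearance: new dose = 200 × 2.89 = 578 mg.

578 mg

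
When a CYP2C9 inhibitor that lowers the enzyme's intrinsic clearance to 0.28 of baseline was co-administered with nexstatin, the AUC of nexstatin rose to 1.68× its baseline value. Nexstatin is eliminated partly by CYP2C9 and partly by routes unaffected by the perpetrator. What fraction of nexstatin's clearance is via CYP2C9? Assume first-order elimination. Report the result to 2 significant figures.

0.56

Let x = fm,CYP2C9. Because AUC ∝ 1/CL, relative clearance fell to 1/1.68 = 0.5952.
Only the CYP2C9 route changed, so 0.5952 = x·0.28 + (1 − x), giving x = 0.56.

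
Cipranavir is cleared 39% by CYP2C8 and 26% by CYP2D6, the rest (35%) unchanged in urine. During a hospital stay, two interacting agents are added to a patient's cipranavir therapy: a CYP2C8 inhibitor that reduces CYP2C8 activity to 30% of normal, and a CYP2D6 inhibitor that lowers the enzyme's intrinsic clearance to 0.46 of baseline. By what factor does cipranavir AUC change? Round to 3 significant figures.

CYP2C8: 0.39 × 0.3 = 0.117
CYP2D6: 0.26 × 0.46 = 0.1196
Other: 0.35 (unchanged)
New clearance relative to baseline: 0.117 + 0.1196 + 0.35 = 0.5866.
AUC ∝ 1/CL: fold-change = 1 / 0.5866 = 1.70.

1.70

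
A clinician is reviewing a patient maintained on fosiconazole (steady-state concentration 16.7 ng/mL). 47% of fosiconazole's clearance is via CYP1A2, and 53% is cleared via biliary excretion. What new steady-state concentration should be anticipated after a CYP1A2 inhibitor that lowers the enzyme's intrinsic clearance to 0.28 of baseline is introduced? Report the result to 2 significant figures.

The CYP1A2 pathway (47% of clearance) is reduced to 0.28× activity: 0.47 × 0.28 = 0.1316.
Non-CYP routes (53%) are unchanged.
Relative clearance = 0.1316 + 0.53 = 0.6616.
New steady-state concentration = baseline ÷ relative clearance = 16.7 / 0.6616 = 25 ng/mL.

25 ng/mL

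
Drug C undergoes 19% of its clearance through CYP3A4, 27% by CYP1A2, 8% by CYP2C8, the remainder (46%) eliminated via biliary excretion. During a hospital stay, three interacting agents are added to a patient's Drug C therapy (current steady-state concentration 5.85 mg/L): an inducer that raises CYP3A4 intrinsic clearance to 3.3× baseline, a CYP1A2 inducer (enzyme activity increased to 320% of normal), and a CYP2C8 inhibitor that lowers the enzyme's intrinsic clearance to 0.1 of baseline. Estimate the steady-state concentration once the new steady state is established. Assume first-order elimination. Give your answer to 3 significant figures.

CYP3A4: 0.19 × 3.3 = 0.627
CYP1A2: 0.27 × 3.2 = 0.864
CYP2C8: 0.08 × 0.1 = 0.008
Other: 0.46 (unchanged)
CL_new/CL_old = 0.627 + 0.864 + 0.008 + 0.46 = 1.959.
Steady-state concentration ∝ 1/CL: new value = 5.85 / 1.959 = 2.99 mg/L.

2.99 mg/L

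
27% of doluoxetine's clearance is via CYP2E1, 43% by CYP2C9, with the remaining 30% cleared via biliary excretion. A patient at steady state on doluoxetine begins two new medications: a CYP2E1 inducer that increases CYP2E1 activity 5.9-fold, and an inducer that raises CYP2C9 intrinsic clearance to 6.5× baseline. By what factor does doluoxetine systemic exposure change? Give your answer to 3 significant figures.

0.213

The CYP2E1 pathway (27% of clearance) is boosted to 5.9× activity: 0.27 × 5.9 = 1.593.
The CYP2C9 pathway (43% of clearance) increases to 6.5× activity: 0.43 × 6.5 = 2.795.
Non-CYP routes (30%) are unchanged.
Relative clearance = 1.593 + 2.795 + 0.3 = 4.688.
Systemic exposure ∝ 1/CL: fold-change = 1 / 4.688 = 0.213.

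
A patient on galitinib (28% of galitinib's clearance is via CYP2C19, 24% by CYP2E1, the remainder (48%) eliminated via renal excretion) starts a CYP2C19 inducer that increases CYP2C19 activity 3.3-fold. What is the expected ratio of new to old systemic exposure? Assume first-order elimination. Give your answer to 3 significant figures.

0.608

The CYP2C19 pathway (28% of clearance) is boosted to 3.3× activity: 0.28 × 3.3 = 0.924.
CYP2E1 (24%) and the residual 48% are unaffected.
New clearance relative to baseline: 0.924 + 0.24 + 0.48 = 1.644.
Since systemic exposure ∝ 1/CL, the ratio is 1 / 1.644 = 0.608.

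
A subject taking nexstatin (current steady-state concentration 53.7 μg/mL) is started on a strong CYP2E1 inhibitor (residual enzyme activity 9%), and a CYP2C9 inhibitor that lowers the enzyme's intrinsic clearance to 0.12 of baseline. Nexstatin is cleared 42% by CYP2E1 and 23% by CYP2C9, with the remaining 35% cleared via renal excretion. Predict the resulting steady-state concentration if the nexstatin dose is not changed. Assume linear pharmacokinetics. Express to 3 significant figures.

129 μg/mL

The CYP2E1 pathway (42% of clearance) is reduced to 0.09× activity: 0.42 × 0.09 = 0.0378.
The CYP2C9 pathway (23% of clearance) is reduced to 0.12× activity: 0.23 × 0.12 = 0.0276.
Non-CYP routes (35%) are unchanged.
Relative clearance = 0.0378 + 0.0276 + 0.35 = 0.4154.
Steady-state concentration ∝ 1/CL: new value = 53.7 / 0.4154 = 129 μg/mL.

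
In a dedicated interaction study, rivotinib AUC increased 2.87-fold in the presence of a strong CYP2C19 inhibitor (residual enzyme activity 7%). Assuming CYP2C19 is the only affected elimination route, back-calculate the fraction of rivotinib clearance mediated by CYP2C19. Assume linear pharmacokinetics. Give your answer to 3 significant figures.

0.701

Let fm be the CYP2C19 fraction. New clearance relative to baseline = fm × 0.07 + (1 − fm).
AUC ratio = 1 / (new CL fraction), so new CL fraction = 1 / 2.87 = 0.3484.
fm × 0.07 + 1 − fm = 0.3484  ⇒  fm × (0.07 − 1) = −0.6516  ⇒  fm = 0.701.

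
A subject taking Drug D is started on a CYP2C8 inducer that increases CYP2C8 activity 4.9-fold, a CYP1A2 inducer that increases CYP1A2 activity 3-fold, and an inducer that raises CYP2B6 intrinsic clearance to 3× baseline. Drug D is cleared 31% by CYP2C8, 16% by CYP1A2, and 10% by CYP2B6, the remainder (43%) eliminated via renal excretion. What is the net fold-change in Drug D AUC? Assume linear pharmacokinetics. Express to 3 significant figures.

The CYP2C8 pathway (31% of clearance) is boosted to 4.9× activity: 0.31 × 4.9 = 1.519.
The CYP1A2 pathway (16% of clearance) is boosted to 3× activity: 0.16 × 3 = 0.48.
The CYP2B6 pathway (10% of clearance) is boosted to 3× activity: 0.1 × 3 = 0.3.
Non-CYP routes (43%) are unchanged.
New clearance relative to baseline: 1.519 + 0.48 + 0.3 + 0.43 = 2.729.
Net AUC ratio = 1 / 2.729 = 0.366.

0.366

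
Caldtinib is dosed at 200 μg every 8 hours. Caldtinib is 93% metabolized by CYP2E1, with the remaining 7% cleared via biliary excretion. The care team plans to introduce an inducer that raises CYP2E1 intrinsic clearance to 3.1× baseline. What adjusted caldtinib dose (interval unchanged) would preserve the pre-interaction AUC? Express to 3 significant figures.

591 μg

The CYP2E1 pathway (93% of clearance) is boosted to 3.1× activity: 0.93 × 3.1 = 2.883.
The remaining 7% of clearance is unaffected.
Relative clearance = 2.883 + 0.07 = 2.953.
Exposure is unchanged when dose changes in proportion to clearance. New dose = 200 μg × 2.953 = 591 μg.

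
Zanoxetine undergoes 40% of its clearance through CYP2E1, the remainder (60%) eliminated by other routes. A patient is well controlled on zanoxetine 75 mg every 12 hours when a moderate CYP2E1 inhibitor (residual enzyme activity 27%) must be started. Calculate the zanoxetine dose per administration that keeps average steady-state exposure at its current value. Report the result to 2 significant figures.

CYP2E1: 0.4 × 0.27 = 0.108
Other: 0.6 (unchanged)
CL_new/CL_old = 0.108 + 0.6 = 0.708.
Css,avg = (dose rate)/CL, so holding Css fixed requires dose ∝ CL: 75 × 0.708 = 53 mg.

53 mg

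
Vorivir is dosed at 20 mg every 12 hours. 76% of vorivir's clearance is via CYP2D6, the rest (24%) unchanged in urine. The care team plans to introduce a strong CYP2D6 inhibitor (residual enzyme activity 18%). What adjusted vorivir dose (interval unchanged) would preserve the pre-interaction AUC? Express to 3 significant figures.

7.54 mg

The CYP2D6 pathway (76% of clearance) drops to 0.18× activity: 0.76 × 0.18 = 0.1368.
The remaining 24% of clearance is unaffected.
New clearance relative to baseline: 0.1368 + 0.24 = 0.3768.
Exposure is unchanged when dose changes in proportion to clearance. New dose = 20 mg × 0.3768 = 7.54 mg.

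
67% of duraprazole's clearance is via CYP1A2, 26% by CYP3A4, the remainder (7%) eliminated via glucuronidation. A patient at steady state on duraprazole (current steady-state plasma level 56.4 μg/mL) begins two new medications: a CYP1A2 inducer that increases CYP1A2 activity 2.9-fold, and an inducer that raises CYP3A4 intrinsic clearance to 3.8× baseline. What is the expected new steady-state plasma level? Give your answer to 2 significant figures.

The CYP1A2 pathway (67% of clearance) is boosted to 2.9× activity: 0.67 × 2.9 = 1.943.
The CYP3A4 pathway (26% of clearance) is boosted to 3.8× activity: 0.26 × 3.8 = 0.988.
The remaining 7% of clearance is unaffected.
CL_new/CL_old = 1.943 + 0.988 + 0.07 = 3.001.
New steady-state plasma level = 56.4 / 3.001 = 19 μg/mL (concentration scales inversely with clearance).

19 μg/mL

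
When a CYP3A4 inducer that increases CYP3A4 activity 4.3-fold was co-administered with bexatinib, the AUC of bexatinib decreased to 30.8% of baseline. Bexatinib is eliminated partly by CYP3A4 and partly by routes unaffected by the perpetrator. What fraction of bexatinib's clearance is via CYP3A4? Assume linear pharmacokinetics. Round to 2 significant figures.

Write x for the fraction cleared via CYP3A4. The observed AUC change means clearance rose to 1/0.308 = 3.247 of baseline.
Only the CYP3A4 route changed, so 3.247 = x·4.3 + (1 − x), giving x = 0.68.

0.68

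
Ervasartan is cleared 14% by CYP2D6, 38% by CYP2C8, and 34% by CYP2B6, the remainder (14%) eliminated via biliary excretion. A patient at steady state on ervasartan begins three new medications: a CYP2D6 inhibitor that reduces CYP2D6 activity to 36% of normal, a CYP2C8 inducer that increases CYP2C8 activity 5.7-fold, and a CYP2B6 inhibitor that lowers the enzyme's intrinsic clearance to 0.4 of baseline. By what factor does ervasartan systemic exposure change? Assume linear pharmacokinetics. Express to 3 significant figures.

0.401

The CYP2D6 pathway (14% of clearance) is reduced to 0.36× activity: 0.14 × 0.36 = 0.0504.
The CYP2C8 pathway (38% of clearance) increases to 5.7× activity: 0.38 × 5.7 = 2.166.
The CYP2B6 pathway (34% of clearance) drops to 0.4× activity: 0.34 × 0.4 = 0.136.
The remaining 14% of clearance is unaffected.
Relative clearance = 0.0504 + 2.166 + 0.136 + 0.14 = 2.4924.
Systemic exposure ∝ 1/CL: fold-change = 1 / 2.4924 = 0.401.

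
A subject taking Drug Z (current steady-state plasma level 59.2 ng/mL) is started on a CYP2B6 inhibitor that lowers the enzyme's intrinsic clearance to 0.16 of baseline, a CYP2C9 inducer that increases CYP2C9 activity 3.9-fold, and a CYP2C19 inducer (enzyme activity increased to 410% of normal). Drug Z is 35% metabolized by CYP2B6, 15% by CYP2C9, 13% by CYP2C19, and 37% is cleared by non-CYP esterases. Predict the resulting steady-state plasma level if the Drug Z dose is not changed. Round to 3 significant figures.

38.3 ng/mL

The CYP2B6 pathway (35% of clearance) is reduced to 0.16× activity: 0.35 × 0.16 = 0.056.
The CYP2C9 pathway (15% of clearance) increases to 3.9× activity: 0.15 × 3.9 = 0.585.
The CYP2C19 pathway (13% of clearance) rises to 4.1× activity: 0.13 × 4.1 = 0.533.
The remaining 37% of clearance is unaffected.
New clearance relative to baseline: 0.056 + 0.585 + 0.533 + 0.37 = 1.544.
New steady-state plasma level = 59.2 / 1.544 = 38.3 ng/mL (concentration scales inversely with clearance).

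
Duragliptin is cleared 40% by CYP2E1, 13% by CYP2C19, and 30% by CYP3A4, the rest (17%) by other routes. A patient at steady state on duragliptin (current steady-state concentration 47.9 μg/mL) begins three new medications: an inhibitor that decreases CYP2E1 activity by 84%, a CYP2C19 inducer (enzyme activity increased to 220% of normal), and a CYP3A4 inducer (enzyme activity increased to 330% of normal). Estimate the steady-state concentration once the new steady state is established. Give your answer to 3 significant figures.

CYP2E1: 0.4 × 0.16 = 0.064
CYP2C19: 0.13 × 2.2 = 0.286
CYP3A4: 0.3 × 3.3 = 0.99
Other: 0.17 (unchanged)
New clearance relative to baseline: 0.064 + 0.286 + 0.99 + 0.17 = 1.51.
Dividing the baseline by the relative clearance: 47.9 / 1.51 = 31.7 μg/mL.

31.7 μg/mL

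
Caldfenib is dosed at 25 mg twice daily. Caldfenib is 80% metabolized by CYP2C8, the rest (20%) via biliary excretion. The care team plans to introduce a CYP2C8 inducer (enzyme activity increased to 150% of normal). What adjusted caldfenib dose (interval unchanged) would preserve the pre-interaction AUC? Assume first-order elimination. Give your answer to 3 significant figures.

CYP2C8: 0.8 × 1.5 = 1.2
Other: 0.2 (unchanged)
Relative clearance = 1.2 + 0.2 = 1.4.
Css,avg = (dose rate)/CL, so holding Css fixed requires dose ∝ CL: 25 × 1.4 = 35.0 mg.

35.0 mg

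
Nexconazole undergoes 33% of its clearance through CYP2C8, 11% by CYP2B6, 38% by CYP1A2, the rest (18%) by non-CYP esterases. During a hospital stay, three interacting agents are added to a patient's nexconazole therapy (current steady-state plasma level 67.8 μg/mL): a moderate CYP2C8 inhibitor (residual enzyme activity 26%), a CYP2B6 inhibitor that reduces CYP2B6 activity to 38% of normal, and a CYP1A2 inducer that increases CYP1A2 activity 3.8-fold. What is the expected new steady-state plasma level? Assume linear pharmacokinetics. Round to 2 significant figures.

39 μg/mL

CYP2C8: 0.33 × 0.26 = 0.0858
CYP2B6: 0.11 × 0.38 = 0.0418
CYP1A2: 0.38 × 3.8 = 1.444
Other: 0.18 (unchanged)
CL_new/CL_old = 0.0858 + 0.0418 + 1.444 + 0.18 = 1.7516.
New steady-state plasma level = 67.8 / 1.7516 = 39 μg/mL (concentration scales inversely with clearance).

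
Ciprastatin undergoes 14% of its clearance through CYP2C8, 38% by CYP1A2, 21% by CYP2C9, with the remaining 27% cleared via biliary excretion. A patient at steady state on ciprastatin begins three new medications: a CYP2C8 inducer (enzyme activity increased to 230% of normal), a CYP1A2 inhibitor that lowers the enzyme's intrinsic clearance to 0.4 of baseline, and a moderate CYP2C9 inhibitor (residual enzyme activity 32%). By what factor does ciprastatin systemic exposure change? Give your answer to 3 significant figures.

1.23

The CYP2C8 pathway (14% of clearance) rises to 2.3× activity: 0.14 × 2.3 = 0.322.
The CYP1A2 pathway (38% of clearance) drops to 0.4× activity: 0.38 × 0.4 = 0.152.
The CYP2C9 pathway (21% of clearance) is reduced to 0.32× activity: 0.21 × 0.32 = 0.0672.
Non-CYP routes (27%) are unchanged.
New clearance relative to baseline: 0.322 + 0.152 + 0.0672 + 0.27 = 0.8112.
Systemic exposure ∝ 1/CL: fold-change = 1 / 0.8112 = 1.23.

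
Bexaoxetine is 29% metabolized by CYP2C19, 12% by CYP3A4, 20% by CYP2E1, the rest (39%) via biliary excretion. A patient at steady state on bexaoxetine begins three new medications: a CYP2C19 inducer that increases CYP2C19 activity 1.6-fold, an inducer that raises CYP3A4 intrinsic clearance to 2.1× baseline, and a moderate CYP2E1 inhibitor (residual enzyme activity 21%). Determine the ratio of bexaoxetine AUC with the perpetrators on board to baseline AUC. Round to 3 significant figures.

0.871

CYP2C19: 0.29 × 1.6 = 0.464
CYP3A4: 0.12 × 2.1 = 0.252
CYP2E1: 0.2 × 0.21 = 0.042
Other: 0.39 (unchanged)
CL_new/CL_old = 0.464 + 0.252 + 0.042 + 0.39 = 1.148.
Because AUC varies inversely with clearance, the combined effect is 1 / 1.148 = 0.871.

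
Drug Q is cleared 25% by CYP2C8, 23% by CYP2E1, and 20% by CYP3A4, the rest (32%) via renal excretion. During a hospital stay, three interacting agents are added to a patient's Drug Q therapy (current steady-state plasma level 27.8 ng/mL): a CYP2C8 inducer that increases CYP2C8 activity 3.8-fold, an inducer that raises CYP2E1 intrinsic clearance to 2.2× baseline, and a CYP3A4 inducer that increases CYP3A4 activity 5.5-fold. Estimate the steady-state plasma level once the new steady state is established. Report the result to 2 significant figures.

The CYP2C8 pathway (25% of clearance) rises to 3.8× activity: 0.25 × 3.8 = 0.95.
The CYP2E1 pathway (23% of clearance) rises to 2.2× activity: 0.23 × 2.2 = 0.506.
The CYP3A4 pathway (20% of clearance) rises to 5.5× activity: 0.2 × 5.5 = 1.1.
The remaining 32% of clearance is unaffected.
New clearance relative to baseline: 0.95 + 0.506 + 1.1 + 0.32 = 2.876.
Steady-state plasma level ∝ 1/CL: new value = 27.8 / 2.876 = 9.7 ng/mL.

9.7 ng/mL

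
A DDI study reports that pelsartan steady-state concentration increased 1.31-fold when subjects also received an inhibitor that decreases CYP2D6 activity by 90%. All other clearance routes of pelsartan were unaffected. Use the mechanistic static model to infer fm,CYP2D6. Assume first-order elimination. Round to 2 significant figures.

CL'/CL = 1 / 1.31 = 0.7634
0.1·fm + (1 − fm) = 0.7634
fm = (0.7634 − 1) / (0.1 − 1) = 0.26

0.26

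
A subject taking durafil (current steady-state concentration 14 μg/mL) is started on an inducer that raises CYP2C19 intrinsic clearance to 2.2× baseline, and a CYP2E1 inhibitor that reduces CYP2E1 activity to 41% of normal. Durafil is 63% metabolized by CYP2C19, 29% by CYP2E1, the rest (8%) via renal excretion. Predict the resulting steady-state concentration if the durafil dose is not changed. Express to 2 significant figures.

The CYP2C19 pathway (63% of clearance) is boosted to 2.2× activity: 0.63 × 2.2 = 1.386.
The CYP2E1 pathway (29% of clearance) drops to 0.41× activity: 0.29 × 0.41 = 0.1189.
Non-CYP routes (8%) are unchanged.
CL_new/CL_old = 1.386 + 0.1189 + 0.08 = 1.5849.
Steady-state concentration ∝ 1/CL: new value = 14 / 1.5849 = 8.8 μg/mL.

8.8 μg/mL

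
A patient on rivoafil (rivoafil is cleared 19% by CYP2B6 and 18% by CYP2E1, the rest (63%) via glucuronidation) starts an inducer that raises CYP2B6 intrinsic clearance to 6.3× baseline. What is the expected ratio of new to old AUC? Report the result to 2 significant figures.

CYP2B6: 0.19 × 6.3 = 1.197
CYP2E1: 0.18 (unchanged)
Other: 0.63 (unchanged)
CL_new/CL_old = 1.197 + 0.18 + 0.63 = 2.007.
AUC is inversely proportional to clearance, so the fold-change is 1 / 2.007 = 0.50.

0.50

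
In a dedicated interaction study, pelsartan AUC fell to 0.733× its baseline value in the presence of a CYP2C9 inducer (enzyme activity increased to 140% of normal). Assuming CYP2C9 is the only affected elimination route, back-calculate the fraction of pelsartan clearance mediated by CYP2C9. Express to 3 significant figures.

CL'/CL = 1 / 0.733 = 1.364
1.4·fm + (1 − fm) = 1.364
fm = (1.364 − 1) / (1.4 − 1) = 0.911

0.911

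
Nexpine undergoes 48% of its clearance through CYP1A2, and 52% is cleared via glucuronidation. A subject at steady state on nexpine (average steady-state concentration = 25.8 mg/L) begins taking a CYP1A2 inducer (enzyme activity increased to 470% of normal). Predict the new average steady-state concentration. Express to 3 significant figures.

9.29 mg/L

The CYP1A2 pathway (48% of clearance) is boosted to 4.7× activity: 0.48 × 4.7 = 2.256.
Non-CYP routes (52%) are unchanged.
CL_new/CL_old = 2.256 + 0.52 = 2.776.
With dosing unchanged, average steady-state concentration scales as 1/CL: 25.8 / 2.776 = 9.29 mg/L.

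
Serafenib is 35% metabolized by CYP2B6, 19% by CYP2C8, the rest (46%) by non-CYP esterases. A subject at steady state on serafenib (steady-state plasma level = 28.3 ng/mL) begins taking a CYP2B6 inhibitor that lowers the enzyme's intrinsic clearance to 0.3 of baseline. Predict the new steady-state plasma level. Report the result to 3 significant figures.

37.5 ng/mL

CYP2B6: 0.35 × 0.3 = 0.105
CYP2C8: 0.19 (unchanged)
Other: 0.46 (unchanged)
New clearance relative to baseline: 0.105 + 0.19 + 0.46 = 0.755.
New steady-state plasma level = baseline ÷ relative clearance = 28.3 / 0.755 = 37.5 ng/mL.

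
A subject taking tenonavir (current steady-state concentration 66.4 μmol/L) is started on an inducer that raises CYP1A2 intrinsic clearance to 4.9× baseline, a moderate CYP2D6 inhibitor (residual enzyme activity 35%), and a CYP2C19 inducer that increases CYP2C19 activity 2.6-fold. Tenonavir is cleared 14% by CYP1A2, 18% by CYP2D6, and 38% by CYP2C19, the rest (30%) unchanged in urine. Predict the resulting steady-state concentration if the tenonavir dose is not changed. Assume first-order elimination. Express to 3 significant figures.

32.6 μmol/L

The CYP1A2 pathway (14% of clearance) is boosted to 4.9× activity: 0.14 × 4.9 = 0.686.
The CYP2D6 pathway (18% of clearance) is reduced to 0.35× activity: 0.18 × 0.35 = 0.063.
The CYP2C19 pathway (38% of clearance) is boosted to 2.6× activity: 0.38 × 2.6 = 0.988.
The remaining 30% of clearance is unaffected.
CL_new/CL_old = 0.686 + 0.063 + 0.988 + 0.3 = 2.037.
Dividing the baseline by the relative clearance: 66.4 / 2.037 = 32.6 μmol/L.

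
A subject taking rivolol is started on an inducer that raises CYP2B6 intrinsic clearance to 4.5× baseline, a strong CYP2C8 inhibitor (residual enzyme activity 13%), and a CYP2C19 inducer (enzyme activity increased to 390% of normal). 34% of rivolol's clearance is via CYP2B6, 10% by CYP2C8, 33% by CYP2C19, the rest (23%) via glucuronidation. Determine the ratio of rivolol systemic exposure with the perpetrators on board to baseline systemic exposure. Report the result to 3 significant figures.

The CYP2B6 pathway (34% of clearance) increases to 4.5× activity: 0.34 × 4.5 = 1.53.
The CYP2C8 pathway (10% of clearance) falls to 0.13× activity: 0.1 × 0.13 = 0.013.
The CYP2C19 pathway (33% of clearance) rises to 3.9× activity: 0.33 × 3.9 = 1.287.
Non-CYP routes (23%) are unchanged.
CL_new/CL_old = 1.53 + 0.013 + 1.287 + 0.23 = 3.06.
Systemic exposure ∝ 1/CL: fold-change = 1 / 3.06 = 0.327.

0.327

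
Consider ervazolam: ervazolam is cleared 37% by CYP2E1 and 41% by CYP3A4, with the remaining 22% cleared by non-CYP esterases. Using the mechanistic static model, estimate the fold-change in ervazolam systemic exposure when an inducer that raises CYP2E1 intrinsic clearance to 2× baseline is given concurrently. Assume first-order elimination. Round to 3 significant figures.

0.730

CYP2E1: 0.37 × 2 = 0.74
CYP3A4: 0.41 (unchanged)
Other: 0.22 (unchanged)
Relative clearance = 0.74 + 0.41 + 0.22 = 1.37.
Systemic exposure ratio = CL_old/CL_new = 1 / 1.37 = 0.730.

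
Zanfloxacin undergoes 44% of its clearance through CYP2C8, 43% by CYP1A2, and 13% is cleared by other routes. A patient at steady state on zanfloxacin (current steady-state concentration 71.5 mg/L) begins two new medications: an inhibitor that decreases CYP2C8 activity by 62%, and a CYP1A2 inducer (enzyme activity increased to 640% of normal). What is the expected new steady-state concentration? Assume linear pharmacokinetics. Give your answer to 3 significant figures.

The CYP2C8 pathway (44% of clearance) drops to 0.38× activity: 0.44 × 0.38 = 0.1672.
The CYP1A2 pathway (43% of clearance) increases to 6.4× activity: 0.43 × 6.4 = 2.752.
The remaining 13% of clearance is unaffected.
CL_new/CL_old = 0.1672 + 2.752 + 0.13 = 3.0492.
New steady-state concentration = 71.5 / 3.0492 = 23.4 mg/L (concentration scales inversely with clearance).

23.4 mg/L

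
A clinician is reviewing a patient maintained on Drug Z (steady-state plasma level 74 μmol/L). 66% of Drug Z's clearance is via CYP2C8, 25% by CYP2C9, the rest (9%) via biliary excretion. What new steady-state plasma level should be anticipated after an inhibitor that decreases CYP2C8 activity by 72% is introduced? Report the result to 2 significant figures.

1.4 × 10² μmol/L

The CYP2C8 pathway (66% of clearance) is reduced to 0.28× activity: 0.66 × 0.28 = 0.1848.
CYP2C9 (25%) and the residual 9% are unaffected.
CL_new/CL_old = 0.1848 + 0.25 + 0.09 = 0.5248.
With dosing unchanged, steady-state plasma level scales as 1/CL: 74 / 0.5248 = 1.4 × 10² μmol/L.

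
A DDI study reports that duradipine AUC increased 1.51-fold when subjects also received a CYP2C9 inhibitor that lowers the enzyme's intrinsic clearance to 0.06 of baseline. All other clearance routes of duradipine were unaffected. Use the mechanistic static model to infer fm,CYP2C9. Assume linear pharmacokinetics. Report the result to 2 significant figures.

0.36

Write x for the fraction cleared via CYP2C9. The observed AUC change means clearance fell to 1/1.51 = 0.6623 of baseline.
Only the CYP2C9 route changed, so 0.6623 = x·0.06 + (1 − x), giving x = 0.36.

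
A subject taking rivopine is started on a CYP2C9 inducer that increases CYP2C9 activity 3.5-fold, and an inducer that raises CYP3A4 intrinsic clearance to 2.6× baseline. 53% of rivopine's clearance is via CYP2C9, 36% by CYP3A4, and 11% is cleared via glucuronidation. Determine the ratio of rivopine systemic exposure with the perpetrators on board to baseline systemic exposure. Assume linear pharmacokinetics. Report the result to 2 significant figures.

The CYP2C9 pathway (53% of clearance) is boosted to 3.5× activity: 0.53 × 3.5 = 1.855.
The CYP3A4 pathway (36% of clearance) rises to 2.6× activity: 0.36 × 2.6 = 0.936.
The remaining 11% of clearance is unaffected.
Relative clearance = 1.855 + 0.936 + 0.11 = 2.901.
Net systemic exposure ratio = 1 / 2.901 = 0.34.

0.34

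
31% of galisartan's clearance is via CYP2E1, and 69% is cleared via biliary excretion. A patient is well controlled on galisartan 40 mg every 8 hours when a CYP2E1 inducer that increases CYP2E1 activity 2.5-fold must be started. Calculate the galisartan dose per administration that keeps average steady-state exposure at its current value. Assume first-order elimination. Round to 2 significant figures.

59 mg

The CYP2E1 pathway (31% of clearance) rises to 2.5× activity: 0.31 × 2.5 = 0.775.
Non-CYP routes (69%) are unchanged.
CL_new/CL_old = 0.775 + 0.69 = 1.465.
Exposure is unchanged when dose changes in proportion to clearance. New dose = 40 mg × 1.465 = 59 mg.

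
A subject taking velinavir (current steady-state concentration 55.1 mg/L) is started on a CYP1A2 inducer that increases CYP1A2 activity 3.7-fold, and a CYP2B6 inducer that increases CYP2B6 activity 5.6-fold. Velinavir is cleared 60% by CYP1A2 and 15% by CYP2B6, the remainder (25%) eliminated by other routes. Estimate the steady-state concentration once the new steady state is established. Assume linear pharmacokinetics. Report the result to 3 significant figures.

16.6 mg/L

The CYP1A2 pathway (60% of clearance) increases to 3.7× activity: 0.6 × 3.7 = 2.22.
The CYP2B6 pathway (15% of clearance) is boosted to 5.6× activity: 0.15 × 5.6 = 0.84.
The remaining 25% of clearance is unaffected.
Relative clearance = 2.22 + 0.84 + 0.25 = 3.31.
Dividing the baseline by the relative clearance: 55.1 / 3.31 = 16.6 mg/L.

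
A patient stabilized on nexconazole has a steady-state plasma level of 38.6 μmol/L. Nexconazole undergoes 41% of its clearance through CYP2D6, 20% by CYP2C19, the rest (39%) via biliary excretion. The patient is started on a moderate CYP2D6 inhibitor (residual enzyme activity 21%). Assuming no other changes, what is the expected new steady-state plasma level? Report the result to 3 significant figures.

57.1 μmol/L

The CYP2D6 pathway (41% of clearance) drops to 0.21× activity: 0.41 × 0.21 = 0.0861.
CYP2C19 (20%) and the residual 39% are unaffected.
CL_new/CL_old = 0.0861 + 0.2 + 0.39 = 0.6761.
With dosing unchanged, steady-state plasma level scales as 1/CL: 38.6 / 0.6761 = 57.1 μmol/L.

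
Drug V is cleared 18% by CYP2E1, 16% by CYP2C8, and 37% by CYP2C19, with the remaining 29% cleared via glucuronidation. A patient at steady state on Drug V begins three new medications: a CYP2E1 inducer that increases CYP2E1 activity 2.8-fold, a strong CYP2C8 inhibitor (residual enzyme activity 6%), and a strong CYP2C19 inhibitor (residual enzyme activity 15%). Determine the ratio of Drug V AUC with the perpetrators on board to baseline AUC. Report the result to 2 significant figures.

1.2

The CYP2E1 pathway (18% of clearance) increases to 2.8× activity: 0.18 × 2.8 = 0.504.
The CYP2C8 pathway (16% of clearance) falls to 0.06× activity: 0.16 × 0.06 = 0.0096.
The CYP2C19 pathway (37% of clearance) falls to 0.15× activity: 0.37 × 0.15 = 0.0555.
Non-CYP routes (29%) are unchanged.
Relative clearance = 0.504 + 0.0096 + 0.0555 + 0.29 = 0.8591.
AUC ∝ 1/CL: fold-change = 1 / 0.8591 = 1.2.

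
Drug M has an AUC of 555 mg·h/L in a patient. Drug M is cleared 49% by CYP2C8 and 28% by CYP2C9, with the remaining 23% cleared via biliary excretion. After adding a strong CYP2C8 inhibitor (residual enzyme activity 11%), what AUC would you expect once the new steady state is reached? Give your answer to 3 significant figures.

The CYP2C8 pathway (49% of clearance) drops to 0.11× activity: 0.49 × 0.11 = 0.0539.
CYP2C9 (28%) and the residual 23% are unaffected.
Relative clearance = 0.0539 + 0.28 + 0.23 = 0.5639.
With dosing unchanged, AUC scales as 1/CL: 555 / 0.5639 = 984 mg·h/L.

984 mg·h/L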